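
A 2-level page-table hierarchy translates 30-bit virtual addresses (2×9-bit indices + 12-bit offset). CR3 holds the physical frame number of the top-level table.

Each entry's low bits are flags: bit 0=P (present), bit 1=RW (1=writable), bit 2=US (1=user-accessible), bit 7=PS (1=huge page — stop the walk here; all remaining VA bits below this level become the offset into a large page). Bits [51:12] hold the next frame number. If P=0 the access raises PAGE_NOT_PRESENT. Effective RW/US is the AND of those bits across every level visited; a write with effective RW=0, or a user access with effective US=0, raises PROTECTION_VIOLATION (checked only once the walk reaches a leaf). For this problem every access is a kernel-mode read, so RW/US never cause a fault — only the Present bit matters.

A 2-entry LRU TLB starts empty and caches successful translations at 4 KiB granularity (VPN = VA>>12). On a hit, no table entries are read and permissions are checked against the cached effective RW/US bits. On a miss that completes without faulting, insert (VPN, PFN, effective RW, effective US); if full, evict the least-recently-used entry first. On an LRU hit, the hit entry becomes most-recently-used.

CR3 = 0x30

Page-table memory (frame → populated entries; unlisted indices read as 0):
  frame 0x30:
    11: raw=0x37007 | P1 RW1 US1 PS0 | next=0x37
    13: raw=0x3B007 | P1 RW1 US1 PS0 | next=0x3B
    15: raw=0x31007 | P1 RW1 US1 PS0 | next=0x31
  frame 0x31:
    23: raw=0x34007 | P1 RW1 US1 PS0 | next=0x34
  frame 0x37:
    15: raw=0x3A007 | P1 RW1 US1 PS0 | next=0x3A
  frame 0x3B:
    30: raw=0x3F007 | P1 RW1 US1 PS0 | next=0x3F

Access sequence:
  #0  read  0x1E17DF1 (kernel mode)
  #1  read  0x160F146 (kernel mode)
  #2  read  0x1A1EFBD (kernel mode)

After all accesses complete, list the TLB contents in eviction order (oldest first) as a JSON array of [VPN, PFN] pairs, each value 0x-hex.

Per-access translation:
#0 VA=0x1E17DF1 (r,kernel):
  lvl0: tbl 0x30, slot 15 ⇒ 0x31007 (P1/RW1/US1/PS0)
  lvl1: tbl 0x31, slot 23 ⇒ 0x34007 (P1/RW1/US1/PS0)
  ⇒ phys 0x34DF1  [2 reads]
#1 VA=0x160F146 (r,kernel):
  lvl0: tbl 0x30, slot 11 ⇒ 0x37007 (P1/RW1/US1/PS0)
  lvl1: tbl 0x37, slot 15 ⇒ 0x3A007 (P1/RW1/US1/PS0)
  ⇒ phys 0x3A146  [2 reads]
#2 VA=0x1A1EFBD (r,kernel):
  lvl0: tbl 0x30, slot 13 ⇒ 0x3B007 (P1/RW1/US1/PS0)
  lvl1: tbl 0x3B, slot 30 ⇒ 0x3F007 (P1/RW1/US1/PS0)
  ⇒ phys 0x3FFBD  [2 reads]

TLB: [["0x160F", "0x3A"], ["0x1A1E", "0x3F"]]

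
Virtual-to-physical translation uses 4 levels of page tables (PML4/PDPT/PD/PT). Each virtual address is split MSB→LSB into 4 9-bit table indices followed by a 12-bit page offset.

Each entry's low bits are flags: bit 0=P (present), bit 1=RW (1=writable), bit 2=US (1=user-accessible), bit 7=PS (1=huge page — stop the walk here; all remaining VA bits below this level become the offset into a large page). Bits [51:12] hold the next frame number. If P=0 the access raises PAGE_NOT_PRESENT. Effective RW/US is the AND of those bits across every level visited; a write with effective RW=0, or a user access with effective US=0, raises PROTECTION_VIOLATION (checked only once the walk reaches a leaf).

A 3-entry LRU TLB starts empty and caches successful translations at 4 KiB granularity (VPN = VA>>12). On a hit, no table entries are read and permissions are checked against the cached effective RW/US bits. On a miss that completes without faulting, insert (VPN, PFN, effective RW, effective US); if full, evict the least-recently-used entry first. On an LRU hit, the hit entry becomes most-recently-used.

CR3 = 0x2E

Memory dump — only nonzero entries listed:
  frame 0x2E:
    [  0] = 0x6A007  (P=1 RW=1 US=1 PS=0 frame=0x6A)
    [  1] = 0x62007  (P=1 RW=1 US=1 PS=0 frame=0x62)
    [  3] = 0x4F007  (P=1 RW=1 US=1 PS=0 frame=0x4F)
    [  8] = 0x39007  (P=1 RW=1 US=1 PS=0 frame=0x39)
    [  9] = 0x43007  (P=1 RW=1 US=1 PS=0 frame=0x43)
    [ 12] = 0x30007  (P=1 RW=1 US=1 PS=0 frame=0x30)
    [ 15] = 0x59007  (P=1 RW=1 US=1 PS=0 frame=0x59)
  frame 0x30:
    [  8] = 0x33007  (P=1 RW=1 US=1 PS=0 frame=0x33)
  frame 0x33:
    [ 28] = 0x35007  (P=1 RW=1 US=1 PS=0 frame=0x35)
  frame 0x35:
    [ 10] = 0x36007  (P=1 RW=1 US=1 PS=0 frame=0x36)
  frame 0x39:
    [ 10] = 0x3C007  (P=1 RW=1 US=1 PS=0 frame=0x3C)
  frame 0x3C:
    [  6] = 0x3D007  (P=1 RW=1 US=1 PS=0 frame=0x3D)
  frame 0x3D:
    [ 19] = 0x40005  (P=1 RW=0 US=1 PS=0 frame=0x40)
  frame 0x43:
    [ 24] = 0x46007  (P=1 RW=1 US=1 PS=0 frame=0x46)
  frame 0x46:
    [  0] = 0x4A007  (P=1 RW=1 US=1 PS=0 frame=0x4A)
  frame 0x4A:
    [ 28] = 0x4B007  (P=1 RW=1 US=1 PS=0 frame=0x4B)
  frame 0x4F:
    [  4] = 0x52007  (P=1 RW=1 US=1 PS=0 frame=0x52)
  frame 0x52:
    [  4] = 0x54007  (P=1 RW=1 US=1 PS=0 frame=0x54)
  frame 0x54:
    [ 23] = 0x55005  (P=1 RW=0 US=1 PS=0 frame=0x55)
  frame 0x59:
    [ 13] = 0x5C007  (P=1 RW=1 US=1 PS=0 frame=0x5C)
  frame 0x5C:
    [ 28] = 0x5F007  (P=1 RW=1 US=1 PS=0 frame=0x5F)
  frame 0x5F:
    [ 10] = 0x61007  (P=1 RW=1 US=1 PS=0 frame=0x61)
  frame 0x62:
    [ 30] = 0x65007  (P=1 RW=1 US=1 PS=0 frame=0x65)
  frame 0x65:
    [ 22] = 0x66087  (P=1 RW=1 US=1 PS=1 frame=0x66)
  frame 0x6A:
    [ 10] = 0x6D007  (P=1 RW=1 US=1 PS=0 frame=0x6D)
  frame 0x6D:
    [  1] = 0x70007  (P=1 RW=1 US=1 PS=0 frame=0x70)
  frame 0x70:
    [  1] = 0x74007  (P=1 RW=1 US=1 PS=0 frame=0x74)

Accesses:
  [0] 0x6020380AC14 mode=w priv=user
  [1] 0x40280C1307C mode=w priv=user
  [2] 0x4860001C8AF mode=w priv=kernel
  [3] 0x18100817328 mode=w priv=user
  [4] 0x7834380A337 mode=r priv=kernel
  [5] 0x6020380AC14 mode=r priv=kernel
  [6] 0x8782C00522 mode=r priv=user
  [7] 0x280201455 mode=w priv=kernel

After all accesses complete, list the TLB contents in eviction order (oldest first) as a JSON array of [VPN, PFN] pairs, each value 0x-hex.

Trace:
#0 VA=0x6020380AC14 (w,user):
  L0: frame=0x2E idx=12 entry=0x30007 [P=1 RW=1 US=1 PS=0]
  L1: frame=0x30 idx=8 entry=0x33007 [P=1 RW=1 US=1 PS=0]
  L2: frame=0x33 idx=28 entry=0x35007 [P=1 RW=1 US=1 PS=0]
  L3: frame=0x35 idx=10 entry=0x36007 [P=1 RW=1 US=1 PS=0]
  ✓ 0x36C14  — 4 lookups
#1 VA=0x40280C1307C (w,user):
  L0: frame=0x2E idx=8 entry=0x39007 [P=1 RW=1 US=1 PS=0]
  L1: frame=0x39 idx=10 entry=0x3C007 [P=1 RW=1 US=1 PS=0]
  L2: frame=0x3C idx=6 entry=0x3D007 [P=1 RW=1 US=1 PS=0]
  L3: frame=0x3D idx=19 entry=0x40005 [P=1 RW=0 US=1 PS=0]
  → PROTECTION_VIOLATION  (4 entries read)
#2 VA=0x4860001C8AF (w,kernel):
  L0: frame=0x2E idx=9 entry=0x43007 [P=1 RW=1 US=1 PS=0]
  L1: frame=0x43 idx=24 entry=0x46007 [P=1 RW=1 US=1 PS=0]
  L2: frame=0x46 idx=0 entry=0x4A007 [P=1 RW=1 US=1 PS=0]
  L3: frame=0x4A idx=28 entry=0x4B007 [P=1 RW=1 US=1 PS=0]
  ✓ 0x4B8AF  — 4 lookups
#3 VA=0x18100817328 (w,user):
  L0: frame=0x2E idx=3 entry=0x4F007 [P=1 RW=1 US=1 PS=0]
  L1: frame=0x4F idx=4 entry=0x52007 [P=1 RW=1 US=1 PS=0]
  L2: frame=0x52 idx=4 entry=0x54007 [P=1 RW=1 US=1 PS=0]
  L3: frame=0x54 idx=23 entry=0x55005 [P=1 RW=0 US=1 PS=0]
  → PROTECTION_VIOLATION  (4 entries read)
#4 VA=0x7834380A337 (r,kernel):
  L0: frame=0x2E idx=15 entry=0x59007 [P=1 RW=1 US=1 PS=0]
  L1: frame=0x59 idx=13 entry=0x5C007 [P=1 RW=1 US=1 PS=0]
  L2: frame=0x5C idx=28 entry=0x5F007 [P=1 RW=1 US=1 PS=0]
  L3: frame=0x5F idx=10 entry=0x61007 [P=1 RW=1 US=1 PS=0]
  ✓ 0x61337  — 4 lookups
#5 VA=0x6020380AC14 (r,kernel):
  TLB hit vpn=0x6020380A → PA=0x36C14
#6 VA=0x8782C00522 (r,user):
  L0: frame=0x2E idx=1 entry=0x62007 [P=1 RW=1 US=1 PS=0]
  L1: frame=0x62 idx=30 entry=0x65007 [P=1 RW=1 US=1 PS=0]
  L2: frame=0x65 idx=22 entry=0x66087 [P=1 RW=1 US=1 PS=1]
  ✓ 0x66522 (huge @L2)  — 3 lookups
#7 VA=0x280201455 (w,kernel):
  L0: frame=0x2E idx=0 entry=0x6A007 [P=1 RW=1 US=1 PS=0]
  L1: frame=0x6A idx=10 entry=0x6D007 [P=1 RW=1 US=1 PS=0]
  L2: frame=0x6D idx=1 entry=0x70007 [P=1 RW=1 US=1 PS=0]
  L3: frame=0x70 idx=1 entry=0x74007 [P=1 RW=1 US=1 PS=0]
  ✓ 0x74455  — 4 lookups

TLB: [["0x6020380A", "0x36"], ["0x8782C00", "0x66"], ["0x280201", "0x74"]]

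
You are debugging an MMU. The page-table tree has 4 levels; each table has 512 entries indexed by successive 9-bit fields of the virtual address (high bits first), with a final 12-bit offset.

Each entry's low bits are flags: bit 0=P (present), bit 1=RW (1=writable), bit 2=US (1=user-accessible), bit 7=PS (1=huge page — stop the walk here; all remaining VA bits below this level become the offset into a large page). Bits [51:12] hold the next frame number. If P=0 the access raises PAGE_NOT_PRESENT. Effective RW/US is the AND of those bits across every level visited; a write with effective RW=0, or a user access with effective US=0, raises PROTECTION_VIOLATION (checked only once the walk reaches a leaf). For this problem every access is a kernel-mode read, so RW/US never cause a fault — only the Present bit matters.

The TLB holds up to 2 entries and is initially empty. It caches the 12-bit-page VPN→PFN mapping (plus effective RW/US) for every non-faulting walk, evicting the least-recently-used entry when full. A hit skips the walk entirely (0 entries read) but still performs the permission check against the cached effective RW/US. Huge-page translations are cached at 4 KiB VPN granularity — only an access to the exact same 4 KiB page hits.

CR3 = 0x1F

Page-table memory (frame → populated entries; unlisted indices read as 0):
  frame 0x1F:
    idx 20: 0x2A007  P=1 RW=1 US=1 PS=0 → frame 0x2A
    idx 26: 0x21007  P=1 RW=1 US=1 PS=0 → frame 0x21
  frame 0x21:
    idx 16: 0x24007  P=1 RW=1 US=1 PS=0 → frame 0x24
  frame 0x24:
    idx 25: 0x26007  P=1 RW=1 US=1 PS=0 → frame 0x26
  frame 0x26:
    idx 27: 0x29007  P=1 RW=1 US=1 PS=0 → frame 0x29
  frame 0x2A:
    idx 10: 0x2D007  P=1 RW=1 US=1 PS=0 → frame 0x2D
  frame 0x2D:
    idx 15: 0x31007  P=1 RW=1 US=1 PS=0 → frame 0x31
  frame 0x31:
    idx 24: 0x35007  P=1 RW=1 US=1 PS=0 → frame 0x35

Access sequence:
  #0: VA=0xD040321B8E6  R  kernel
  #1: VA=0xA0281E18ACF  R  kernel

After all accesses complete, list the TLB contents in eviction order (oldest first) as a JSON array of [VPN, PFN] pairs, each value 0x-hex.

Trace:
#0 VA=0xD040321B8E6 (r,kernel):
  [0] read 0x1F idx=26: raw=0x21007 flags P=1 W=1 U=1 S=0
  [1] read 0x21 idx=16: raw=0x24007 flags P=1 W=1 U=1 S=0
  [2] read 0x24 idx=25: raw=0x26007 flags P=1 W=1 U=1 S=0
  [3] read 0x26 idx=27: raw=0x29007 flags P=1 W=1 U=1 S=0
  → PA=0x298E6  (4 entries read)
#1 VA=0xA0281E18ACF (r,kernel):
  [0] read 0x1F idx=20: raw=0x2A007 flags P=1 W=1 U=1 S=0
  [1] read 0x2A idx=10: raw=0x2D007 flags P=1 W=1 U=1 S=0
  [2] read 0x2D idx=15: raw=0x31007 flags P=1 W=1 U=1 S=0
  [3] read 0x31 idx=24: raw=0x35007 flags P=1 W=1 U=1 S=0
  → PA=0x35ACF  (4 entries read)

TLB: [["0xD040321B", "0x29"], ["0xA0281E18", "0x35"]]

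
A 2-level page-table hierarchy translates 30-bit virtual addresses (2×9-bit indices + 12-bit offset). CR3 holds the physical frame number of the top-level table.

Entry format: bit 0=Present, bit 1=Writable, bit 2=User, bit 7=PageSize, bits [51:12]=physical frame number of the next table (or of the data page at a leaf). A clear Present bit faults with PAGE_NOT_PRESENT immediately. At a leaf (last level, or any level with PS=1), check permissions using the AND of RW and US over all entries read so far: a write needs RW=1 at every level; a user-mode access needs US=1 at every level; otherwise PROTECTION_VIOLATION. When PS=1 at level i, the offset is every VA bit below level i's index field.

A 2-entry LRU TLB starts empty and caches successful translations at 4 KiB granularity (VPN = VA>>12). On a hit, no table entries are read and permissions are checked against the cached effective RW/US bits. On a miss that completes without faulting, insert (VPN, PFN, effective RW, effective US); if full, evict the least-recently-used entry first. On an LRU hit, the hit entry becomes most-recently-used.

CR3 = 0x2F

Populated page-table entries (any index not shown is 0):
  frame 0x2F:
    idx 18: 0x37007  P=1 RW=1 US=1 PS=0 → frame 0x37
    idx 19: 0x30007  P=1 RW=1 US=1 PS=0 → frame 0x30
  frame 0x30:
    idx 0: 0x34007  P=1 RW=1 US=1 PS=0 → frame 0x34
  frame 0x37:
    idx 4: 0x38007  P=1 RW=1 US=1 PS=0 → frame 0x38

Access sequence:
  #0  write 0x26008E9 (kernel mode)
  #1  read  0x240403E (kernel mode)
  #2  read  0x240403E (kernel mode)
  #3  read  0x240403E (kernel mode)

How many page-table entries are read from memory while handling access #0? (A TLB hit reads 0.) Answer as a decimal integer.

Per-access translation:
#0 VA=0x26008E9 (w,kernel):
  [0] read 0x2F idx=19: raw=0x30007 flags P=1 W=1 U=1 S=0
  [1] read 0x30 idx=0: raw=0x34007 flags P=1 W=1 U=1 S=0
  ✓ 0x348E9  — 2 lookups
#1 VA=0x240403E (r,kernel):
  [0] read 0x2F idx=18: raw=0x37007 flags P=1 W=1 U=1 S=0
  [1] read 0x37 idx=4: raw=0x38007 flags P=1 W=1 U=1 S=0
  ✓ 0x3803E  — 2 lookups
#2 VA=0x240403E (r,kernel):
  TLB hit vpn=0x2404 → PA=0x3803E
#3 VA=0x240403E (r,kernel):
  TLB hit vpn=0x2404 → PA=0x3803E

Entries read for #0: 2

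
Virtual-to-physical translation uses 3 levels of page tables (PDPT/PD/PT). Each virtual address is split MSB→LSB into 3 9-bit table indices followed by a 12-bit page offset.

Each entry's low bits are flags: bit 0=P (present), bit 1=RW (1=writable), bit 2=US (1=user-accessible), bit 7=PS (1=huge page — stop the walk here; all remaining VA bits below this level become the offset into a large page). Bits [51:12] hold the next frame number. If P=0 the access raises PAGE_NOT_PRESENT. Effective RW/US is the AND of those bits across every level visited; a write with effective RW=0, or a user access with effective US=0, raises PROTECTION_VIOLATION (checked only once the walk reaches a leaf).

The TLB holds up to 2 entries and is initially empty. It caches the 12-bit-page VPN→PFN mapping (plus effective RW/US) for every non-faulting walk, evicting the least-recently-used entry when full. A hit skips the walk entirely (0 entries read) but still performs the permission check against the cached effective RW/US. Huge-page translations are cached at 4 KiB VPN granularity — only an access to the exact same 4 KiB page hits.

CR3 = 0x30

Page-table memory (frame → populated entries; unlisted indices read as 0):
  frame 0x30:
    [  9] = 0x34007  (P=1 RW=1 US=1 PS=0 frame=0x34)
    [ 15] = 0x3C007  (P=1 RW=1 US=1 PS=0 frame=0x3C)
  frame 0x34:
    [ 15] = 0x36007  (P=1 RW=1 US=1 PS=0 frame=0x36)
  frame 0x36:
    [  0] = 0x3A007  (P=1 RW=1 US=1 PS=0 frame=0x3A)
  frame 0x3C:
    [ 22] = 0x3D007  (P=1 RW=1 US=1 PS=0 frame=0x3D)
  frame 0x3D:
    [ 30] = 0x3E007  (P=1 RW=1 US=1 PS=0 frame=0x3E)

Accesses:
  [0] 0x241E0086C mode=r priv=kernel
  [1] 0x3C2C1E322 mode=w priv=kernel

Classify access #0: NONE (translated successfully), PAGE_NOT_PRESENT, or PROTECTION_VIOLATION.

Trace:
#0 VA=0x241E0086C (r,kernel):
  [0] read 0x30 idx=9: raw=0x34007 flags P=1 W=1 U=1 S=0
  [1] read 0x34 idx=15: raw=0x36007 flags P=1 W=1 U=1 S=0
  [2] read 0x36 idx=0: raw=0x3A007 flags P=1 W=1 U=1 S=0
  → PA=0x3A86C  (3 entries read)
#1 VA=0x3C2C1E322 (w,kernel):
  [0] read 0x30 idx=15: raw=0x3C007 flags P=1 W=1 U=1 S=0
  [1] read 0x3C idx=22: raw=0x3D007 flags P=1 W=1 U=1 S=0
  [2] read 0x3D idx=30: raw=0x3E007 flags P=1 W=1 U=1 S=0
  → PA=0x3E322  (3 entries read)

Access #0 fault: NONE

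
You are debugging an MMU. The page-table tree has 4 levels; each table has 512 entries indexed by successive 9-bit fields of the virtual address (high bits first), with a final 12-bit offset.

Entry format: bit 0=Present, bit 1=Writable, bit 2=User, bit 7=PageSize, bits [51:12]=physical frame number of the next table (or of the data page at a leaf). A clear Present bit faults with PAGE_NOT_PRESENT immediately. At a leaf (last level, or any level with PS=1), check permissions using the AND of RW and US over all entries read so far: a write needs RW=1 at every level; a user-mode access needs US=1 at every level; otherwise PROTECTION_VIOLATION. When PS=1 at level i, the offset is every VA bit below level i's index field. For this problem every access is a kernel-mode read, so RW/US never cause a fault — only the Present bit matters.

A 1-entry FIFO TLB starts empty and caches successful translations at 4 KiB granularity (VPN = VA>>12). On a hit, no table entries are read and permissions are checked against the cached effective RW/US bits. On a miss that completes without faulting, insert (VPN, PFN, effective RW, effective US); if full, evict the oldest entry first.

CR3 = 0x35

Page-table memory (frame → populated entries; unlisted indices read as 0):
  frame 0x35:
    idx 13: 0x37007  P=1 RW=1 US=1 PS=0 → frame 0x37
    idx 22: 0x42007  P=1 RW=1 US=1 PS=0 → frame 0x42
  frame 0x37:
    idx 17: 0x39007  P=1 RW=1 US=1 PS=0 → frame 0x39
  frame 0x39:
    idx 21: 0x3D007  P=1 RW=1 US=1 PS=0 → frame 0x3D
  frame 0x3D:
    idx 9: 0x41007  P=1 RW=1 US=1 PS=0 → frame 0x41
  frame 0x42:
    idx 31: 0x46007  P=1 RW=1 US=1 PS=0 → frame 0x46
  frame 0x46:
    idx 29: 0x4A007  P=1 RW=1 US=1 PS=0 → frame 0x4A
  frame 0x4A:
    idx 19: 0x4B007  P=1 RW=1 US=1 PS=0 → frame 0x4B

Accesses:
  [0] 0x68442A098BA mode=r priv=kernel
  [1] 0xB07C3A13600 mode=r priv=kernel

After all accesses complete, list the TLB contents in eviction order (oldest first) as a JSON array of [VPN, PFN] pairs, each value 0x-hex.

Walk each access:
#0 VA=0x68442A098BA (r,kernel):
  lvl0: tbl 0x35, slot 13 ⇒ 0x37007 (P1/RW1/US1/PS0)
  lvl1: tbl 0x37, slot 17 ⇒ 0x39007 (P1/RW1/US1/PS0)
  lvl2: tbl 0x39, slot 21 ⇒ 0x3D007 (P1/RW1/US1/PS0)
  lvl3: tbl 0x3D, slot 9 ⇒ 0x41007 (P1/RW1/US1/PS0)
  → PA=0x418BA  (4 entries read)
#1 VA=0xB07C3A13600 (r,kernel):
  lvl0: tbl 0x35, slot 22 ⇒ 0x42007 (P1/RW1/US1/PS0)
  lvl1: tbl 0x42, slot 31 ⇒ 0x46007 (P1/RW1/US1/PS0)
  lvl2: tbl 0x46, slot 29 ⇒ 0x4A007 (P1/RW1/US1/PS0)
  lvl3: tbl 0x4A, slot 19 ⇒ 0x4B007 (P1/RW1/US1/PS0)
  → PA=0x4B600  (4 entries read)

TLB: [["0xB07C3A13", "0x4B"]]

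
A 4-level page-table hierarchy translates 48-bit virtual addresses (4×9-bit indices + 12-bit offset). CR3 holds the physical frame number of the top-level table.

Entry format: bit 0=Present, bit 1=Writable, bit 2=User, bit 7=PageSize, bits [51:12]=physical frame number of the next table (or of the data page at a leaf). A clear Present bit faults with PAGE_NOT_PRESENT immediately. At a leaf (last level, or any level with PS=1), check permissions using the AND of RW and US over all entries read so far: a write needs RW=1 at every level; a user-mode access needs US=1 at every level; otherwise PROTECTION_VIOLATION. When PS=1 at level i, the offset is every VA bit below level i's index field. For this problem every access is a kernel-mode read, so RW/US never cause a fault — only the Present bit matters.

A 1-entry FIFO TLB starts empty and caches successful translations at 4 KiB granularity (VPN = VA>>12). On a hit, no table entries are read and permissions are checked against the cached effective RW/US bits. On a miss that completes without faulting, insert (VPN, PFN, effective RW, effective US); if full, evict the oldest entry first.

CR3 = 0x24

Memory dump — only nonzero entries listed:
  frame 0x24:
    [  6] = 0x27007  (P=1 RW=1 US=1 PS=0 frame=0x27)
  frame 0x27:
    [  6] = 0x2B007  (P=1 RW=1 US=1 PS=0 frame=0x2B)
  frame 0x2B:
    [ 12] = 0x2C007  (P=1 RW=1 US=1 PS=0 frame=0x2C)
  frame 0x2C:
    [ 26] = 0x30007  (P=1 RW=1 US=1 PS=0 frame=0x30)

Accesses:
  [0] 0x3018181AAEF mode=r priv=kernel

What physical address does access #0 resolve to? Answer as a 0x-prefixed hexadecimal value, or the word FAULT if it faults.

Trace:
#0 VA=0x3018181AAEF (r,kernel):
  L0: frame=0x24 idx=6 entry=0x27007 [P=1 RW=1 US=1 PS=0]
  L1: frame=0x27 idx=6 entry=0x2B007 [P=1 RW=1 US=1 PS=0]
  L2: frame=0x2B idx=12 entry=0x2C007 [P=1 RW=1 US=1 PS=0]
  L3: frame=0x2C idx=26 entry=0x30007 [P=1 RW=1 US=1 PS=0]
  ⇒ phys 0x30AEF  [4 reads]

Access #0 PA: 0x30AEF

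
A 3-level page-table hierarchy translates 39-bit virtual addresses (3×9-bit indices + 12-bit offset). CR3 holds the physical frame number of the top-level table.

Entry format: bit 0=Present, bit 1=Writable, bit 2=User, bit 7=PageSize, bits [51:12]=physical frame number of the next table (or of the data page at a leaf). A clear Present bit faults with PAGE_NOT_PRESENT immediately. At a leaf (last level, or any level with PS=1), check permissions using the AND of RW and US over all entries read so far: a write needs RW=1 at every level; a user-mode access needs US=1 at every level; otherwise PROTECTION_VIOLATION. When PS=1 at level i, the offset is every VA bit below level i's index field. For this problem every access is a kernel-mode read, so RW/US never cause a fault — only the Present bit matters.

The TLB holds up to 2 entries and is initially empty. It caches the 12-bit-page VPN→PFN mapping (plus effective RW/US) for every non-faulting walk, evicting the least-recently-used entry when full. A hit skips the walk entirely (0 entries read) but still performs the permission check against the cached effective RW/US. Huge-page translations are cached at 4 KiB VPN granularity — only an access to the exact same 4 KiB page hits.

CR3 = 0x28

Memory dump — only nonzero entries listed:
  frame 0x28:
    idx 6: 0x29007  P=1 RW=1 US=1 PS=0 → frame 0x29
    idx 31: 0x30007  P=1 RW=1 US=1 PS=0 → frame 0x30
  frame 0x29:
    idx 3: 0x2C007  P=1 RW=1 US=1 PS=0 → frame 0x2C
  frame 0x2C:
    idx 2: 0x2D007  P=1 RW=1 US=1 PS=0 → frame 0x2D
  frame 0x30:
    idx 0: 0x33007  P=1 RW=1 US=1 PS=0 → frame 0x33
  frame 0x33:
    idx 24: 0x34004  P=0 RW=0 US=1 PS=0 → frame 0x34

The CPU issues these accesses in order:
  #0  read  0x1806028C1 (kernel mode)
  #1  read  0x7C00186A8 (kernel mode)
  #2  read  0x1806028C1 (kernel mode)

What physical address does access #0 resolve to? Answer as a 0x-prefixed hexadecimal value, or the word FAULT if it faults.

Trace:
#0 VA=0x1806028C1 (r,kernel):
  L0: frame=0x28 idx=6 entry=0x29007 [P=1 RW=1 US=1 PS=0]
  L1: frame=0x29 idx=3 entry=0x2C007 [P=1 RW=1 US=1 PS=0]
  L2: frame=0x2C idx=2 entry=0x2D007 [P=1 RW=1 US=1 PS=0]
  ✓ 0x2D8C1  — 3 lookups
#1 VA=0x7C00186A8 (r,kernel):
  L0: frame=0x28 idx=31 entry=0x30007 [P=1 RW=1 US=1 PS=0]
  L1: frame=0x30 idx=0 entry=0x33007 [P=1 RW=1 US=1 PS=0]
  L2: frame=0x33 idx=24 entry=0x34004 [P=0 RW=0 US=1 PS=0]
  ⇒ fault: PAGE_NOT_PRESENT  — 3 lookups
#2 VA=0x1806028C1 (r,kernel):
  TLB hit vpn=0x180602 → PA=0x2D8C1

Access #0 PA: 0x2D8C1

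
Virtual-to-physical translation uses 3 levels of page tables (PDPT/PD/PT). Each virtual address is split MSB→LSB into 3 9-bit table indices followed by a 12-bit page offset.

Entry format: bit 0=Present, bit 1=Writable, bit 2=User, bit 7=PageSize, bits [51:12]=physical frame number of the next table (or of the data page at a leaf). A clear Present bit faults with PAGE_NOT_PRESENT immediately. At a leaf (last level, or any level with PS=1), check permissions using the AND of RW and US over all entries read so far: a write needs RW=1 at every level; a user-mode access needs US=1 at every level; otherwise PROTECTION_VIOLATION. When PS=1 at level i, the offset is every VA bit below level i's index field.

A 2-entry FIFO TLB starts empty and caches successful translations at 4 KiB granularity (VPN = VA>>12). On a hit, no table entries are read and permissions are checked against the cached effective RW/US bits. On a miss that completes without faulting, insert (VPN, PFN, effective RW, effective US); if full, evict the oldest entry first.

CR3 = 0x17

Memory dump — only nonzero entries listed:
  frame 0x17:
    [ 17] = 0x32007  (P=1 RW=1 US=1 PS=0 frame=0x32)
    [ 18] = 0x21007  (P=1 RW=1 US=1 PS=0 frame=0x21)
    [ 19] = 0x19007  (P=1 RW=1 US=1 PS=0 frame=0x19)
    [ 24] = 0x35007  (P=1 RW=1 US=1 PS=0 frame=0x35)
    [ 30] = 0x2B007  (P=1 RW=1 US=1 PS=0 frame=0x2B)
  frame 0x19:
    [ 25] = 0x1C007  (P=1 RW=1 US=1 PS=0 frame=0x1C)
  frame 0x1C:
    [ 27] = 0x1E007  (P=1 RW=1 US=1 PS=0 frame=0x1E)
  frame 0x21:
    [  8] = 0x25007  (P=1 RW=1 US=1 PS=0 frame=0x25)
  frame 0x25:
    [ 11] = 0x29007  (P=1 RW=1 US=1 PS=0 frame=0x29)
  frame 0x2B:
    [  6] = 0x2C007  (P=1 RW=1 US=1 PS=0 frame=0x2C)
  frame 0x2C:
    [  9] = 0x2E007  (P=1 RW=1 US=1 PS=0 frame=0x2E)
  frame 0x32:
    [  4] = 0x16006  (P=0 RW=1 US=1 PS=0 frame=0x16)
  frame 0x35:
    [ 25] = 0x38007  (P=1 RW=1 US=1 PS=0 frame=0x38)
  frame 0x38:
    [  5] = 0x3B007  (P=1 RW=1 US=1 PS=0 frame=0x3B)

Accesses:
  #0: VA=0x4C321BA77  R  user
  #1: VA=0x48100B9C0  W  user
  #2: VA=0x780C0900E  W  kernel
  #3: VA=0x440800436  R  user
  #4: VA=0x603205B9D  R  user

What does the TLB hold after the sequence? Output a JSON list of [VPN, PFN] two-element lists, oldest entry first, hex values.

Trace:
#0 VA=0x4C321BA77 (r,user):
  [0] read 0x17 idx=19: raw=0x19007 flags P=1 W=1 U=1 S=0
  [1] read 0x19 idx=25: raw=0x1C007 flags P=1 W=1 U=1 S=0
  [2] read 0x1C idx=27: raw=0x1E007 flags P=1 W=1 U=1 S=0
  ✓ 0x1EA77  — 3 lookups
#1 VA=0x48100B9C0 (w,user):
  [0] read 0x17 idx=18: raw=0x21007 flags P=1 W=1 U=1 S=0
  [1] read 0x21 idx=8: raw=0x25007 flags P=1 W=1 U=1 S=0
  [2] read 0x25 idx=11: raw=0x29007 flags P=1 W=1 U=1 S=0
  ✓ 0x299C0  — 3 lookups
#2 VA=0x780C0900E (w,kernel):
  [0] read 0x17 idx=30: raw=0x2B007 flags P=1 W=1 U=1 S=0
  [1] read 0x2B idx=6: raw=0x2C007 flags P=1 W=1 U=1 S=0
  [2] read 0x2C idx=9: raw=0x2E007 flags P=1 W=1 U=1 S=0
  ✓ 0x2E00E  — 3 lookups
#3 VA=0x440800436 (r,user):
  [0] read 0x17 idx=17: raw=0x32007 flags P=1 W=1 U=1 S=0
  [1] read 0x32 idx=4: raw=0x16006 flags P=0 W=1 U=1 S=0
  → PAGE_NOT_PRESENT  (2 entries read)
#4 VA=0x603205B9D (r,user):
  [0] read 0x17 idx=24: raw=0x35007 flags P=1 W=1 U=1 S=0
  [1] read 0x35 idx=25: raw=0x38007 flags P=1 W=1 U=1 S=0
  [2] read 0x38 idx=5: raw=0x3B007 flags P=1 W=1 U=1 S=0
  ✓ 0x3BB9D  — 3 lookups

TLB: [["0x780C09", "0x2E"], ["0x603205", "0x3B"]]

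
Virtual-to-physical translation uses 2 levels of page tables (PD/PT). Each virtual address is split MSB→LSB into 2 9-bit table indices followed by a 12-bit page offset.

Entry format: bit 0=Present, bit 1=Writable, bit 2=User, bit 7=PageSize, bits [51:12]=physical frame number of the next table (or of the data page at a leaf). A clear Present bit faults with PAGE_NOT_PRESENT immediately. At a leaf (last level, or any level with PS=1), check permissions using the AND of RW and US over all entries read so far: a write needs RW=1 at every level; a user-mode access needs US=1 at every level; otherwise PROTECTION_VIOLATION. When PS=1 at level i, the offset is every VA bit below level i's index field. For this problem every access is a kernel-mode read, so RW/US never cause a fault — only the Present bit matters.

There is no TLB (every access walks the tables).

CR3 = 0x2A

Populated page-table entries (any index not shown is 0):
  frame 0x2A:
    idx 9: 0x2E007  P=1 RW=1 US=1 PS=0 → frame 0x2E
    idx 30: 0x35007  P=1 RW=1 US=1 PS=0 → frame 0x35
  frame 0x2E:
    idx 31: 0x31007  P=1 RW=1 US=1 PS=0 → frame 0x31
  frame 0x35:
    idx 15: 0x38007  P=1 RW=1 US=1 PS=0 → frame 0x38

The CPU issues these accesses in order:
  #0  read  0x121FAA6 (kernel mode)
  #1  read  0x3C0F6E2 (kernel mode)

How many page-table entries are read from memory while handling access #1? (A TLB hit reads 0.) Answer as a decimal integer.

Per-access translation:
#0 VA=0x121FAA6 (r,kernel):
  L0: frame=0x2A idx=9 entry=0x2E007 [P=1 RW=1 US=1 PS=0]
  L1: frame=0x2E idx=31 entry=0x31007 [P=1 RW=1 US=1 PS=0]
  ⇒ phys 0x31AA6  [2 reads]
#1 VA=0x3C0F6E2 (r,kernel):
  L0: frame=0x2A idx=30 entry=0x35007 [P=1 RW=1 US=1 PS=0]
  L1: frame=0x35 idx=15 entry=0x38007 [P=1 RW=1 US=1 PS=0]
  ⇒ phys 0x386E2  [2 reads]

Entries read for #1: 2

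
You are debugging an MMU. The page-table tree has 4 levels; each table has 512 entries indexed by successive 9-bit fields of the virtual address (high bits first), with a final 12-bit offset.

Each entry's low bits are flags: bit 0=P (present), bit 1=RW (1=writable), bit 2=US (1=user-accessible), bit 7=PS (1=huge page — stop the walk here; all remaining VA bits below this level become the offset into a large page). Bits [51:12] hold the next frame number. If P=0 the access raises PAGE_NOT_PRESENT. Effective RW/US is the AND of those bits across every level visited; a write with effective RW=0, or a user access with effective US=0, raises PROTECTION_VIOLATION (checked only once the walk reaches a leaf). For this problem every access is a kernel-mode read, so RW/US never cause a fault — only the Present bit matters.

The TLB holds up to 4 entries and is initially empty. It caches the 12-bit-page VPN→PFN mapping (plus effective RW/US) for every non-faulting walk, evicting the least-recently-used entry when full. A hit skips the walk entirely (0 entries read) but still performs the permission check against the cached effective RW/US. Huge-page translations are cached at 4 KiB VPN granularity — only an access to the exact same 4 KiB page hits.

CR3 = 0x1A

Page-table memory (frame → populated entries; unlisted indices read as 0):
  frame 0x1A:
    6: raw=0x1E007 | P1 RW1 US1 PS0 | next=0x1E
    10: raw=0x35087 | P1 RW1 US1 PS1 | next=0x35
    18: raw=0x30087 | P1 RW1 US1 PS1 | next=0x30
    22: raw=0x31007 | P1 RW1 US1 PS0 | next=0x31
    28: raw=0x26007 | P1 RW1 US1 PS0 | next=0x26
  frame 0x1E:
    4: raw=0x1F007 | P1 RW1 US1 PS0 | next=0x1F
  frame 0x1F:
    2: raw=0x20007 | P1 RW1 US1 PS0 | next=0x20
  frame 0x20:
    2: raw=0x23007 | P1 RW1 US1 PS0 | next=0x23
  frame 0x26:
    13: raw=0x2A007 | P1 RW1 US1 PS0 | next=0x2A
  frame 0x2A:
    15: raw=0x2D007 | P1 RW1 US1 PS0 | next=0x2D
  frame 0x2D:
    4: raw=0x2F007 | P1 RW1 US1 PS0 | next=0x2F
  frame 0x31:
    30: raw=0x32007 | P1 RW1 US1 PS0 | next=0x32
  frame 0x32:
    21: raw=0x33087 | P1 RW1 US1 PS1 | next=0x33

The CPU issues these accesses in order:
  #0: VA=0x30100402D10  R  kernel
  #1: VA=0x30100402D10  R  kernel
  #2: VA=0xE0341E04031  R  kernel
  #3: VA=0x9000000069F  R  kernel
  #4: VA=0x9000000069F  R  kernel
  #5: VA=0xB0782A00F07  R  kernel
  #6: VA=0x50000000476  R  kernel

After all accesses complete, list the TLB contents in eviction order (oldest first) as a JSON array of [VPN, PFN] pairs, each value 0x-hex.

Trace:
#0 VA=0x30100402D10 (r,kernel):
  L0: frame=0x1A idx=6 entry=0x1E007 [P=1 RW=1 US=1 PS=0]
  L1: frame=0x1E idx=4 entry=0x1F007 [P=1 RW=1 US=1 PS=0]
  L2: frame=0x1F idx=2 entry=0x20007 [P=1 RW=1 US=1 PS=0]
  L3: frame=0x20 idx=2 entry=0x23007 [P=1 RW=1 US=1 PS=0]
  ⇒ phys 0x23D10  [4 reads]
#1 VA=0x30100402D10 (r,kernel):
  TLB hit vpn=0x30100402 → PA=0x23D10
#2 VA=0xE0341E04031 (r,kernel):
  L0: frame=0x1A idx=28 entry=0x26007 [P=1 RW=1 US=1 PS=0]
  L1: frame=0x26 idx=13 entry=0x2A007 [P=1 RW=1 US=1 PS=0]
  L2: frame=0x2A idx=15 entry=0x2D007 [P=1 RW=1 US=1 PS=0]
  L3: frame=0x2D idx=4 entry=0x2F007 [P=1 RW=1 US=1 PS=0]
  ⇒ phys 0x2F031  [4 reads]
#3 VA=0x9000000069F (r,kernel):
  L0: frame=0x1A idx=18 entry=0x30087 [P=1 RW=1 US=1 PS=1]
  ⇒ phys 0x3069F (huge @L0)  [1 reads]
#4 VA=0x9000000069F (r,kernel):
  TLB hit vpn=0x90000000 → PA=0x3069F
#5 VA=0xB0782A00F07 (r,kernel):
  L0: frame=0x1A idx=22 entry=0x31007 [P=1 RW=1 US=1 PS=0]
  L1: frame=0x31 idx=30 entry=0x32007 [P=1 RW=1 US=1 PS=0]
  L2: frame=0x32 idx=21 entry=0x33087 [P=1 RW=1 US=1 PS=1]
  ⇒ phys 0x33F07 (huge @L2)  [3 reads]
#6 VA=0x50000000476 (r,kernel):
  L0: frame=0x1A idx=10 entry=0x35087 [P=1 RW=1 US=1 PS=1]
  ⇒ phys 0x35476 (huge @L0)  [1 reads]

TLB: [["0xE0341E04", "0x2F"], ["0x90000000", "0x30"], ["0xB0782A00", "0x33"], ["0x50000000", "0x35"]]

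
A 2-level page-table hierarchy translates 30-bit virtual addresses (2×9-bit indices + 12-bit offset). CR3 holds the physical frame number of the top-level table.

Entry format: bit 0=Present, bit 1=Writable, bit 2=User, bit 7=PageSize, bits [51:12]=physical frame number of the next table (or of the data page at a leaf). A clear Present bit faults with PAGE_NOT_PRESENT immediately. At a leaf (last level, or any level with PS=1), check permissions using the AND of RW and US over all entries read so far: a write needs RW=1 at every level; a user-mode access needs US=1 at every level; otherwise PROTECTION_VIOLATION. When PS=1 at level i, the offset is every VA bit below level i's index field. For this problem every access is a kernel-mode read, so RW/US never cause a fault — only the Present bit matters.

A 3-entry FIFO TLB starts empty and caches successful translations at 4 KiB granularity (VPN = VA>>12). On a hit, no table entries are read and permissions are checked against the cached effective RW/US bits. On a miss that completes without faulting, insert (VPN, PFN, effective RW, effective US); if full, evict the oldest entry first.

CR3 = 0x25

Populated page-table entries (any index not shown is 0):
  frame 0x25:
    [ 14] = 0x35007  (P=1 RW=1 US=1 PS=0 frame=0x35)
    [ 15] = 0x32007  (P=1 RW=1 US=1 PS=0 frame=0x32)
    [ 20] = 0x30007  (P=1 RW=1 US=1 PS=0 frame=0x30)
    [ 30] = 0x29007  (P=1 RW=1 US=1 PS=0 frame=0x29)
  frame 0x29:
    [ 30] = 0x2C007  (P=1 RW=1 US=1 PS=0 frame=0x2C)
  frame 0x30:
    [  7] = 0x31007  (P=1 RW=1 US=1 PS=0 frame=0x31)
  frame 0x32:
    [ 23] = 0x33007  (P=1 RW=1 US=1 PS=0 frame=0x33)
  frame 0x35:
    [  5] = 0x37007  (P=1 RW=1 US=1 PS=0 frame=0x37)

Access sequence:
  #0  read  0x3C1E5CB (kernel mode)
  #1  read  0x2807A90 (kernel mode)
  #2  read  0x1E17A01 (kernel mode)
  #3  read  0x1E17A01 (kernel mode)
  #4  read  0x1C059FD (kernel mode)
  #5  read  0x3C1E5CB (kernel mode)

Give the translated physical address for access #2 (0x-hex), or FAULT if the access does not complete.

Trace:
#0 VA=0x3C1E5CB (r,kernel):
  [0] read 0x25 idx=30: raw=0x29007 flags P=1 W=1 U=1 S=0
  [1] read 0x29 idx=30: raw=0x2C007 flags P=1 W=1 U=1 S=0
  ⇒ phys 0x2C5CB  [2 reads]
#1 VA=0x2807A90 (r,kernel):
  [0] read 0x25 idx=20: raw=0x30007 flags P=1 W=1 U=1 S=0
  [1] read 0x30 idx=7: raw=0x31007 flags P=1 W=1 U=1 S=0
  ⇒ phys 0x31A90  [2 reads]
#2 VA=0x1E17A01 (r,kernel):
  [0] read 0x25 idx=15: raw=0x32007 flags P=1 W=1 U=1 S=0
  [1] read 0x32 idx=23: raw=0x33007 flags P=1 W=1 U=1 S=0
  ⇒ phys 0x33A01  [2 reads]
#3 VA=0x1E17A01 (r,kernel):
  TLB hit vpn=0x1E17 → PA=0x33A01
#4 VA=0x1C059FD (r,kernel):
  [0] read 0x25 idx=14: raw=0x35007 flags P=1 W=1 U=1 S=0
  [1] read 0x35 idx=5: raw=0x37007 flags P=1 W=1 U=1 S=0
  ⇒ phys 0x379FD  [2 reads]
#5 VA=0x3C1E5CB (r,kernel):
  [0] read 0x25 idx=30: raw=0x29007 flags P=1 W=1 U=1 S=0
  [1] read 0x29 idx=30: raw=0x2C007 flags P=1 W=1 U=1 S=0
  ⇒ phys 0x2C5CB  [2 reads]

Access #2 PA: 0x33A01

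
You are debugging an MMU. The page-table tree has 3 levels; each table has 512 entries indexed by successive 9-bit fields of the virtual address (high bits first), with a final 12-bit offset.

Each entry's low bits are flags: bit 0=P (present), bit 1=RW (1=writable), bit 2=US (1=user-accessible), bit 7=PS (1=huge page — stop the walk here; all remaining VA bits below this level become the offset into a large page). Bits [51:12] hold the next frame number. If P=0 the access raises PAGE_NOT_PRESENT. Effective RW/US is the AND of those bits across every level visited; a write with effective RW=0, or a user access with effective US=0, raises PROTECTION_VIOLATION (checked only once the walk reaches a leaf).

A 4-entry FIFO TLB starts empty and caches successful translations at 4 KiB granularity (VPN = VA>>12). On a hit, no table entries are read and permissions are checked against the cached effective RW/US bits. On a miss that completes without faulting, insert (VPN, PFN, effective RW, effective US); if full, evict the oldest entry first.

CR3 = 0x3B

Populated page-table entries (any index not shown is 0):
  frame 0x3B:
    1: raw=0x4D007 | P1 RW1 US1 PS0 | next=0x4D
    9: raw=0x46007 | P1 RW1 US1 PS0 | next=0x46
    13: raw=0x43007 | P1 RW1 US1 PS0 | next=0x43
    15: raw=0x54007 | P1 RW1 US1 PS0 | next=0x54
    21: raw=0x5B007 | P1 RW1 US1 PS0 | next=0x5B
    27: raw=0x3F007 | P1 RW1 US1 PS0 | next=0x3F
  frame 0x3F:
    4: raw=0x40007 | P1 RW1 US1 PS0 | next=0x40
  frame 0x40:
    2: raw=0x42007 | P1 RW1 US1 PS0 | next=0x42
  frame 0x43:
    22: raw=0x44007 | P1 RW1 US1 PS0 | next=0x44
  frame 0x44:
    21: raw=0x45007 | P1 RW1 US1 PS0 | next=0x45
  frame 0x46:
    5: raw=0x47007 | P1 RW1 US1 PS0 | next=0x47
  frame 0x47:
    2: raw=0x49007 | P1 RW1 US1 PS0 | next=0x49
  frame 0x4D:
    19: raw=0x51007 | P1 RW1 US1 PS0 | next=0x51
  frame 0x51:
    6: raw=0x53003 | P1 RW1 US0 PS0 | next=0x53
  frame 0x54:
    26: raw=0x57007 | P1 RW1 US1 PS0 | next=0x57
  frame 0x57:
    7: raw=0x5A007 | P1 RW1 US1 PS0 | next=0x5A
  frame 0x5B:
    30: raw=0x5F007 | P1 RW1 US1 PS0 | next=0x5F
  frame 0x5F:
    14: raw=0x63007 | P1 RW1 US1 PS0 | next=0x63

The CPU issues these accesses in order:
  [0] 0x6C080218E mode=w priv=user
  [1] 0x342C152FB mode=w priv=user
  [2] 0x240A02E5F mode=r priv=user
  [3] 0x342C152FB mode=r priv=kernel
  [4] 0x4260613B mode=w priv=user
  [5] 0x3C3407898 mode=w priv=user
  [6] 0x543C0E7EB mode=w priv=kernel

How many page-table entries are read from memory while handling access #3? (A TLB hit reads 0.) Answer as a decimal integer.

Per-access translation:
#0 VA=0x6C080218E (w,user):
  lvl0: tbl 0x3B, slot 27 ⇒ 0x3F007 (P1/RW1/US1/PS0)
  lvl1: tbl 0x3F, slot 4 ⇒ 0x40007 (P1/RW1/US1/PS0)
  lvl2: tbl 0x40, slot 2 ⇒ 0x42007 (P1/RW1/US1/PS0)
  ✓ 0x4218E  — 3 lookups
#1 VA=0x342C152FB (w,user):
  lvl0: tbl 0x3B, slot 13 ⇒ 0x43007 (P1/RW1/US1/PS0)
  lvl1: tbl 0x43, slot 22 ⇒ 0x44007 (P1/RW1/US1/PS0)
  lvl2: tbl 0x44, slot 21 ⇒ 0x45007 (P1/RW1/US1/PS0)
  ✓ 0x452FB  — 3 lookups
#2 VA=0x240A02E5F (r,user):
  lvl0: tbl 0x3B, slot 9 ⇒ 0x46007 (P1/RW1/US1/PS0)
  lvl1: tbl 0x46, slot 5 ⇒ 0x47007 (P1/RW1/US1/PS0)
  lvl2: tbl 0x47, slot 2 ⇒ 0x49007 (P1/RW1/US1/PS0)
  ✓ 0x49E5F  — 3 lookups
#3 VA=0x342C152FB (r,kernel):
  TLB hit vpn=0x342C15 → PA=0x452FB
#4 VA=0x4260613B (w,user):
  lvl0: tbl 0x3B, slot 1 ⇒ 0x4D007 (P1/RW1/US1/PS0)
  lvl1: tbl 0x4D, slot 19 ⇒ 0x51007 (P1/RW1/US1/PS0)
  lvl2: tbl 0x51, slot 6 ⇒ 0x53003 (P1/RW1/US0/PS0)
  ⇒ fault: PROTECTION_VIOLATION  — 3 lookups
#5 VA=0x3C3407898 (w,user):
  lvl0: tbl 0x3B, slot 15 ⇒ 0x54007 (P1/RW1/US1/PS0)
  lvl1: tbl 0x54, slot 26 ⇒ 0x57007 (P1/RW1/US1/PS0)
  lvl2: tbl 0x57, slot 7 ⇒ 0x5A007 (P1/RW1/US1/PS0)
  ✓ 0x5A898  — 3 lookups
#6 VA=0x543C0E7EB (w,kernel):
  lvl0: tbl 0x3B, slot 21 ⇒ 0x5B007 (P1/RW1/US1/PS0)
  lvl1: tbl 0x5B, slot 30 ⇒ 0x5F007 (P1/RW1/US1/PS0)
  lvl2: tbl 0x5F, slot 14 ⇒ 0x63007 (P1/RW1/US1/PS0)
  ✓ 0x637EB  — 3 lookups

Entries read for #3: 0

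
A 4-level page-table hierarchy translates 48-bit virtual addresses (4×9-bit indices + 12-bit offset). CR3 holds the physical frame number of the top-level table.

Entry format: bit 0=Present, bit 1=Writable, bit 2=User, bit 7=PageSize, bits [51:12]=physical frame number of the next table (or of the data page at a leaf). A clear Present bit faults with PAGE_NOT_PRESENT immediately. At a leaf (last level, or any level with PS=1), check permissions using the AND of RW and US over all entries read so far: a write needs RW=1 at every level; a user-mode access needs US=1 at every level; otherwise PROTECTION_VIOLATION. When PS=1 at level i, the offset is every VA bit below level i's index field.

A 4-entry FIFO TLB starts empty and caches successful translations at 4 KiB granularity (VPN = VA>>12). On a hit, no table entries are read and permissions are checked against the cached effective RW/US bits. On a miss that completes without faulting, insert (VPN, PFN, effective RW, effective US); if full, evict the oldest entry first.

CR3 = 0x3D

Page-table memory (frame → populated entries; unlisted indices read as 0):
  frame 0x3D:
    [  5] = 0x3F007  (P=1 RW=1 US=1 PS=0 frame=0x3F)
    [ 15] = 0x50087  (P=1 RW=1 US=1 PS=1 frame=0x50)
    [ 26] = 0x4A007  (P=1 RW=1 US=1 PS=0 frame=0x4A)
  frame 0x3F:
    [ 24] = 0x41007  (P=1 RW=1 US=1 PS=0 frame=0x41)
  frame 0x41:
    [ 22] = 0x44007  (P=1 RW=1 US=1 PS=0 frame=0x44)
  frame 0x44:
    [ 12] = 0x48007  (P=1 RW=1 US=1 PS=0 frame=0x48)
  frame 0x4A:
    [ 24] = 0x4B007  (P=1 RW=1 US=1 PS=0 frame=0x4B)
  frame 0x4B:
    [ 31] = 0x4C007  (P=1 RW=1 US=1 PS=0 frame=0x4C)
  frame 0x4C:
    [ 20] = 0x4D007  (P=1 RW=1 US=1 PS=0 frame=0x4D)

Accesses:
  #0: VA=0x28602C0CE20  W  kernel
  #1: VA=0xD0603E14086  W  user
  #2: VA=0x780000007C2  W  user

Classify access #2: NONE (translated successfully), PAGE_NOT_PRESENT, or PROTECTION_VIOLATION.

Per-access translation:
#0 VA=0x28602C0CE20 (w,kernel):
  [0] read 0x3D idx=5: raw=0x3F007 flags P=1 W=1 U=1 S=0
  [1] read 0x3F idx=24: raw=0x41007 flags P=1 W=1 U=1 S=0
  [2] read 0x41 idx=22: raw=0x44007 flags P=1 W=1 U=1 S=0
  [3] read 0x44 idx=12: raw=0x48007 flags P=1 W=1 U=1 S=0
  ⇒ phys 0x48E20  [4 reads]
#1 VA=0xD0603E14086 (w,user):
  [0] read 0x3D idx=26: raw=0x4A007 flags P=1 W=1 U=1 S=0
  [1] read 0x4A idx=24: raw=0x4B007 flags P=1 W=1 U=1 S=0
  [2] read 0x4B idx=31: raw=0x4C007 flags P=1 W=1 U=1 S=0
  [3] read 0x4C idx=20: raw=0x4D007 flags P=1 W=1 U=1 S=0
  ⇒ phys 0x4D086  [4 reads]
#2 VA=0x780000007C2 (w,user):
  [0] read 0x3D idx=15: raw=0x50087 flags P=1 W=1 U=1 S=1
  ⇒ phys 0x507C2 (huge @L0)  [1 reads]

Access #2 fault: NONE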